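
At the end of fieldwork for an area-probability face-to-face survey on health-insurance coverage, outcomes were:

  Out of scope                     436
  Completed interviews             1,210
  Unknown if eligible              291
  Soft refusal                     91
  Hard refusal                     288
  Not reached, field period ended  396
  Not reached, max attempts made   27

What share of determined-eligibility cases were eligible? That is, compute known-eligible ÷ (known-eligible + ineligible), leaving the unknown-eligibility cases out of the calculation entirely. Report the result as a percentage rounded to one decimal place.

Refused = 288 + 91 = 379
No contact after all attempts = 396 + 27 = 423
Determined eligible = 1210 + 379 + 423 = 2012
e = 2012 / (2012 + 436) = 2012 / 2448 = 0.8219

82.2%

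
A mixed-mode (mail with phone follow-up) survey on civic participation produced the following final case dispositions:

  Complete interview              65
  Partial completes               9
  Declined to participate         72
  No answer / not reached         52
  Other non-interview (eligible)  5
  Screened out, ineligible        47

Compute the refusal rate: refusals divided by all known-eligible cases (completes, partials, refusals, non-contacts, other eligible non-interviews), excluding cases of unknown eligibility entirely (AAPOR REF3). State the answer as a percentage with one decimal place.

Top → 72
Denominator → 65 + 9 + 72 + 52 + 5 = 203
REF3 = 72 / 203 = 0.3547

35.5%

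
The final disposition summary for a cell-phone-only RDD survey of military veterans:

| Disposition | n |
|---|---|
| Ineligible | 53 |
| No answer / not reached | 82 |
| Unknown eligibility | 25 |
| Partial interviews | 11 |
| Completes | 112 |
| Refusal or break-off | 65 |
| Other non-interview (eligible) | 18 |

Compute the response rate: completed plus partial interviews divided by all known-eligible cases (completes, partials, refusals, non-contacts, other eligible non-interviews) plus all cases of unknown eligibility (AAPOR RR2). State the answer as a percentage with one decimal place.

39.3%

Top = 112 + 11 = 123
Base = 112 + 11 + 65 + 82 + 18 + 25 = 313
RR2 = 123 / 313 = 0.3930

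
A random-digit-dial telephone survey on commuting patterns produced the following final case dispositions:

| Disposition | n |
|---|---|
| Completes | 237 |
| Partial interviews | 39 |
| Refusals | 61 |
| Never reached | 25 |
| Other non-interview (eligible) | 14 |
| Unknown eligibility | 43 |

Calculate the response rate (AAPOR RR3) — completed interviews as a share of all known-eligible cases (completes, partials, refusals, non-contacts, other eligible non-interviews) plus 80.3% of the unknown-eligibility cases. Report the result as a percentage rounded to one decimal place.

Numerator → 237
Determined eligible → 237 + 39 + 61 + 25 + 14 = 376
Estimated eligible among unknowns → 0.8030 × 43 = 34.53
Denominator → 376 + 34.53 = 410.53
RR3 = 237 / 410.53 = 0.5773

57.7%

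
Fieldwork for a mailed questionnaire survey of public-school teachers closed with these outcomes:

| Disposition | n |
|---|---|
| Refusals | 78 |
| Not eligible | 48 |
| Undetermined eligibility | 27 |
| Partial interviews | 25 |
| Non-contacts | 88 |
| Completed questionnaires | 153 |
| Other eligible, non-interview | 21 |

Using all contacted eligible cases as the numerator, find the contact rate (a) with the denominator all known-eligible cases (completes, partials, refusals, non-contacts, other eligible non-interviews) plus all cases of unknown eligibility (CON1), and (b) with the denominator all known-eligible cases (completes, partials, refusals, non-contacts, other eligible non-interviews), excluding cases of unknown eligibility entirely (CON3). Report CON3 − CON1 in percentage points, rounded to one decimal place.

5.2

Top → 153 + 25 + 78 + 21 = 277
Base → 153 + 25 + 78 + 88 + 21 + 27 = 392
CON1 = 277 / 392 = 0.7066
Base → 153 + 25 + 78 + 88 + 21 = 365
CON3 = 277 / 365 = 0.7589
Difference = 75.89 − 70.66 = 5.23 percentage points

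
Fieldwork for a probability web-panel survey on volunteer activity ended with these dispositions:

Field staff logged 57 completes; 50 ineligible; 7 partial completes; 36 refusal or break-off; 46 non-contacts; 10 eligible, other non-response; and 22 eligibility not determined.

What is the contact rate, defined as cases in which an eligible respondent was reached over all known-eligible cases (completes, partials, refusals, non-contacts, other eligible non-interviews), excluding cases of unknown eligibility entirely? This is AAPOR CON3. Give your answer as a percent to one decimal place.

Numerator = 57 + 7 + 36 + 10 = 110
Base = 57 + 7 + 36 + 46 + 10 = 156
CON3 = 110 / 156 = 0.7051

70.5%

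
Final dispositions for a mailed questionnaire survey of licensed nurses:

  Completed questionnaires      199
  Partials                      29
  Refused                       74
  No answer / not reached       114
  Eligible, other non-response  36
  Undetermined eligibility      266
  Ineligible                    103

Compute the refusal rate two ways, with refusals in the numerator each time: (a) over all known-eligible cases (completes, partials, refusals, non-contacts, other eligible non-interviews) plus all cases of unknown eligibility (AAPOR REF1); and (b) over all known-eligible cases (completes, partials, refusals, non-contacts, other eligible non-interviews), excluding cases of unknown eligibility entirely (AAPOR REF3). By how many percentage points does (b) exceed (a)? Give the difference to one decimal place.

6.1

Top = 74
Denominator = 199 + 29 + 74 + 114 + 36 + 266 = 718
REF1 = 74 / 718 = 0.1031
Denominator = 199 + 29 + 74 + 114 + 36 = 452
REF3 = 74 / 452 = 0.1637
Difference = 16.37 − 10.31 = 6.06 percentage points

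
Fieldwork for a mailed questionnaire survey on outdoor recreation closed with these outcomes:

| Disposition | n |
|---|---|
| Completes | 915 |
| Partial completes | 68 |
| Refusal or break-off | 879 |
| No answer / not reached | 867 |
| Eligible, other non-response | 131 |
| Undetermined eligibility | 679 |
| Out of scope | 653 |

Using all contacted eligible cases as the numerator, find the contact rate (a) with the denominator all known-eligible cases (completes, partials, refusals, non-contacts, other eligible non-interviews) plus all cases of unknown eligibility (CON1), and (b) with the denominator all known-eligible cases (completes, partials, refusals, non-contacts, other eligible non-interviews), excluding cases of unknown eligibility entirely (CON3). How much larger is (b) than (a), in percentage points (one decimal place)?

Top → 915 + 68 + 879 + 131 = 1993
Denominator → 915 + 68 + 879 + 867 + 131 + 679 = 3539
CON1 = 1993 / 3539 = 0.5632
Denominator → 915 + 68 + 879 + 867 + 131 = 2860
CON3 = 1993 / 2860 = 0.6969
Difference = 69.69 − 56.32 = 13.37 percentage points

13.4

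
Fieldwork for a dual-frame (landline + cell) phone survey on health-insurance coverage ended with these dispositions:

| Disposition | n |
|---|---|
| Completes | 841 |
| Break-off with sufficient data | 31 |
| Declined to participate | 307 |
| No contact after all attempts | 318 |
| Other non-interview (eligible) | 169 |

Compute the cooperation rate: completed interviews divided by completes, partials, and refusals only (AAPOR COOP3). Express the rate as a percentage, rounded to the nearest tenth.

Num = 841
Denom = 841 + 31 + 307 = 1179
COOP3 = 841 / 1179 = 0.7133

71.3%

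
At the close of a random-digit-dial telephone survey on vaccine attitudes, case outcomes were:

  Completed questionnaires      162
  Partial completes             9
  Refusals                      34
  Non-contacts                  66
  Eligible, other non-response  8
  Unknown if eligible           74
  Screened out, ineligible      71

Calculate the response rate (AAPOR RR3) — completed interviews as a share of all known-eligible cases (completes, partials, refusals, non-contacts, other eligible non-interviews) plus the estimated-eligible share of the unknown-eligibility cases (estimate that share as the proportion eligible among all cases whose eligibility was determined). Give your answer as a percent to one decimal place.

47.9%

Numerator → 162
Known eligible → 162 + 9 + 34 + 66 + 8 = 279
e = 279 / (279 + 71) = 279 / 350 = 0.7971
Estimated eligible among unknowns → 0.7971 × 74 = 58.99
Denominator → 279 + 58.99 = 337.99
RR3 = 162 / 337.99 = 0.4793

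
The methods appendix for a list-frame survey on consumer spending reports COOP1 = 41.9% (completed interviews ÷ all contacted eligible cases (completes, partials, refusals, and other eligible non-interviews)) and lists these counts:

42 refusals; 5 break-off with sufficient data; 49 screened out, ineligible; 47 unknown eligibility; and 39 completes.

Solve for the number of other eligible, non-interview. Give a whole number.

7

COOP1 = 39 / D = 0.419
D = 39 / 0.419 = 93.1
Remaining denominator categories sum to 86
other eligible, non-interview = 93.1 − 86 ≈ 7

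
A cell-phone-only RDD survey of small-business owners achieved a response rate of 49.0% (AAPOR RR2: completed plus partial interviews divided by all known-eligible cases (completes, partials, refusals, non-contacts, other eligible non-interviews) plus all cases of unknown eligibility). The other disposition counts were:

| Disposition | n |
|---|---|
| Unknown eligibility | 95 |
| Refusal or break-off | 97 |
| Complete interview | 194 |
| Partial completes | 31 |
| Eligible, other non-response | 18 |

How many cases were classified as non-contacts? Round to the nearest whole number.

24

Numerator: 194 + 31 = 225
RR2 = 225 / D = 0.490
D = 225 / 0.490 = 459.2
Remaining denominator categories sum to 435
non-contacts = 459.2 − 435 ≈ 24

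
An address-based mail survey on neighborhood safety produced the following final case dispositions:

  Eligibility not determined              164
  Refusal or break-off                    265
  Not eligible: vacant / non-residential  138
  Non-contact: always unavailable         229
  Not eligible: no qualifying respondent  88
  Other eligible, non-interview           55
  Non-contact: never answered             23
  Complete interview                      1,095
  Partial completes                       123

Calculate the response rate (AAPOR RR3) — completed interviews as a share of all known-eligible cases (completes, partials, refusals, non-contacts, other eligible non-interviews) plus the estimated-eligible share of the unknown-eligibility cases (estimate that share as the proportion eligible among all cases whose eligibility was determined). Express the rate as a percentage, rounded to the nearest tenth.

56.6%

No answer / not reached = 23 + 229 = 252
Screened out, ineligible = 88 + 138 = 226
Numerator = 1095
Determined eligible = 1095 + 123 + 265 + 252 + 55 = 1790
e = 1790 / (1790 + 226) = 1790 / 2016 = 0.8879
Estimated eligible among unknowns = 0.8879 × 164 = 145.62
Denom = 1790 + 145.62 = 1935.62
RR3 = 1095 / 1935.62 = 0.5657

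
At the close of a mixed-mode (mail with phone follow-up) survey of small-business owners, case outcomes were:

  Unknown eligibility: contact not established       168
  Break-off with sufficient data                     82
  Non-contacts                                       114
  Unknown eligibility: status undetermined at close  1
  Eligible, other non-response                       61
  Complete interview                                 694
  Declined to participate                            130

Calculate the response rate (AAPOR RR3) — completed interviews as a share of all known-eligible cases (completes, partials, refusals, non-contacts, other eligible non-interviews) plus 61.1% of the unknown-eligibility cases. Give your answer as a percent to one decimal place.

58.6%

Undetermined eligibility = 168 + 1 = 169
Num → 694
Eligible (known) → 694 + 82 + 130 + 114 + 61 = 1081
Estimated eligible among unknowns → 0.6110 × 169 = 103.26
Denom → 1081 + 103.26 = 1184.26
RR3 = 694 / 1184.26 = 0.5860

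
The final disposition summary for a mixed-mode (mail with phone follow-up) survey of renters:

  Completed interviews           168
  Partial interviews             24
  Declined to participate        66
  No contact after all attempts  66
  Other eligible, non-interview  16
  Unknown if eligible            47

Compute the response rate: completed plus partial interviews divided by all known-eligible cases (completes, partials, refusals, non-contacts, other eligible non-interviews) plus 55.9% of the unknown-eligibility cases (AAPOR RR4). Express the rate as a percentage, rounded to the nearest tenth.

52.4%

Numerator = 168 + 24 = 192
Known eligible = 168 + 24 + 66 + 66 + 16 = 340
e × U = 0.5590 × 47 = 26.27
Base = 340 + 26.27 = 366.27
RR4 = 192 / 366.27 = 0.5242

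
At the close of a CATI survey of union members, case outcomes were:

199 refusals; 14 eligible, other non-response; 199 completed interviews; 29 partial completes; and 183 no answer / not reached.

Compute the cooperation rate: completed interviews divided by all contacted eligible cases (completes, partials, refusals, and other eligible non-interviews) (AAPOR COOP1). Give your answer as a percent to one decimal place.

45.1%

Numerator = 199
Denom = 199 + 29 + 199 + 14 = 441
COOP1 = 199 / 441 = 0.4512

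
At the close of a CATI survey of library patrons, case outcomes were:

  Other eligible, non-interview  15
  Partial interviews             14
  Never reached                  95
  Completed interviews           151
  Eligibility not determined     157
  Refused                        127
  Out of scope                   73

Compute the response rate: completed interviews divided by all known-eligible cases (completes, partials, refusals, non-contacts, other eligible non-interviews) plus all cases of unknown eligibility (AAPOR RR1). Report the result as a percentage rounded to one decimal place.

Top → 151
Denominator → 151 + 14 + 127 + 95 + 15 + 157 = 559
RR1 = 151 / 559 = 0.2701

27.0%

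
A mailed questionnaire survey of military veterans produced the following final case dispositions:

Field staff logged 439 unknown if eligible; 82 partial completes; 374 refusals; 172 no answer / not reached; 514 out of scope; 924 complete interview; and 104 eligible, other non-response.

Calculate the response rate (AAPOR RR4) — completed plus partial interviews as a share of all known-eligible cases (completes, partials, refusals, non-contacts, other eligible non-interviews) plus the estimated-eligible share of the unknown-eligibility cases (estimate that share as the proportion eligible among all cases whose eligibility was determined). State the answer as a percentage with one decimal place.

50.5%

Num = 924 + 82 = 1006
Determined eligible = 924 + 82 + 374 + 172 + 104 = 1656
e = 1656 / (1656 + 514) = 1656 / 2170 = 0.7631
e × U = 0.7631 × 439 = 335.00
Base = 1656 + 335.00 = 1991.00
RR4 = 1006 / 1991.00 = 0.5053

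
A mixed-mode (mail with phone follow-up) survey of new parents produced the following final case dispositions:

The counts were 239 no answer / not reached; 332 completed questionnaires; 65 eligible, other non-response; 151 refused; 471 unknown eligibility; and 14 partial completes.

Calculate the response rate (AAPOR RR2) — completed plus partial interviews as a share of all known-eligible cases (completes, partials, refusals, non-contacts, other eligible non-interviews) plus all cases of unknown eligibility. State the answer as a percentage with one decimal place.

Top = 332 + 14 = 346
Denom = 332 + 14 + 151 + 239 + 65 + 471 = 1272
RR2 = 346 / 1272 = 0.2720

27.2%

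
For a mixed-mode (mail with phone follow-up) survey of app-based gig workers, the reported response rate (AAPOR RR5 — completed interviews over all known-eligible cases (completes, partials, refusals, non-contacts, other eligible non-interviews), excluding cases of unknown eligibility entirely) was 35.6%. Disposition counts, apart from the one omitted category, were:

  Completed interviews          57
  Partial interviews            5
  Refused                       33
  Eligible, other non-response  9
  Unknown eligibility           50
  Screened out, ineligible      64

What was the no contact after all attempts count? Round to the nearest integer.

56

RR5 = 57 / D = 0.356
D = 57 / 0.356 = 160.1
Rest of base = 104
no contact after all attempts = 160.1 − 104 ≈ 56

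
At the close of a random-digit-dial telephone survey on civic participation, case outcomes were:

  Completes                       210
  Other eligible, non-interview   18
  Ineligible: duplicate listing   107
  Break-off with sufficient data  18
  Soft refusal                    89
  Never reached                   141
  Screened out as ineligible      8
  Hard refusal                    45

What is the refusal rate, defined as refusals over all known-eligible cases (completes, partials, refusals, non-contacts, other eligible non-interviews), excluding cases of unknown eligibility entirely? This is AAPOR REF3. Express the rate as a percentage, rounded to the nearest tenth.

25.7%

Refusal or break-off = 45 + 89 = 134
Not eligible = 8 + 107 = 115
Num: 134
Base: 210 + 18 + 134 + 141 + 18 = 521
REF3 = 134 / 521 = 0.2572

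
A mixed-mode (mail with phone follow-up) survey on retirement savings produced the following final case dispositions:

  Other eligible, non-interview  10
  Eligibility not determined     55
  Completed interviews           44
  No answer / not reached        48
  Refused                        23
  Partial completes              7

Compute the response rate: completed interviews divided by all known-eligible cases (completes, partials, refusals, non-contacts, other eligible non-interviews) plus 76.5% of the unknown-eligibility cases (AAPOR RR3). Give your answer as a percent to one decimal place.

25.3%

Num = 44
Eligible (known) = 44 + 7 + 23 + 48 + 10 = 132
Eligible share of unknowns = 0.7650 × 55 = 42.08
Base = 132 + 42.08 = 174.08
RR3 = 44 / 174.08 = 0.2528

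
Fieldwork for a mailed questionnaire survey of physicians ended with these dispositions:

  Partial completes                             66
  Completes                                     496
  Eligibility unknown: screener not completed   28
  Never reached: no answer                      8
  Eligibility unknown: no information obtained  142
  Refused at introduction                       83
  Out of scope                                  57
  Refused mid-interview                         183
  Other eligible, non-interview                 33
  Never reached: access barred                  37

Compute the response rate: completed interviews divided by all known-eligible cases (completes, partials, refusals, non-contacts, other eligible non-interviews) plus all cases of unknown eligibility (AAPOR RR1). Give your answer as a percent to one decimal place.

46.1%

Declined to participate = 83 + 183 = 266
No answer / not reached = 8 + 37 = 45
Unknown if eligible = 28 + 142 = 170
Numerator → 496
Denom → 496 + 66 + 266 + 45 + 33 + 170 = 1076
RR1 = 496 / 1076 = 0.4610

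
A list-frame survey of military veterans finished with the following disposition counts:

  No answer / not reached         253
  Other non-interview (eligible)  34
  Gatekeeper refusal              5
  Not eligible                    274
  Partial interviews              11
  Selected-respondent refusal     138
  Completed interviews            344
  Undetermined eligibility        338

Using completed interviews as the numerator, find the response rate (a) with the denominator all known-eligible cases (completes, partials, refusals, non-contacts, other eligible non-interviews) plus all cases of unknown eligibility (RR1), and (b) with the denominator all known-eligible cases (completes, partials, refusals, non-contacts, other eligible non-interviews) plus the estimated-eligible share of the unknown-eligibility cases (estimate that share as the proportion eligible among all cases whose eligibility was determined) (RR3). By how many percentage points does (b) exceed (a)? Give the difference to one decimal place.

Declined to participate = 5 + 138 = 143
Numerator: 344
Base: 344 + 11 + 143 + 253 + 34 + 338 = 1123
RR1 = 344 / 1123 = 0.3063
Eligible (known): 344 + 11 + 143 + 253 + 34 = 785
e = 785 / (785 + 274) = 785 / 1059 = 0.7413
e × U: 0.7413 × 338 = 250.56
Base: 785 + 250.56 = 1035.56
RR3 = 344 / 1035.56 = 0.3322
Difference = 33.22 − 30.63 = 2.59 percentage points

2.6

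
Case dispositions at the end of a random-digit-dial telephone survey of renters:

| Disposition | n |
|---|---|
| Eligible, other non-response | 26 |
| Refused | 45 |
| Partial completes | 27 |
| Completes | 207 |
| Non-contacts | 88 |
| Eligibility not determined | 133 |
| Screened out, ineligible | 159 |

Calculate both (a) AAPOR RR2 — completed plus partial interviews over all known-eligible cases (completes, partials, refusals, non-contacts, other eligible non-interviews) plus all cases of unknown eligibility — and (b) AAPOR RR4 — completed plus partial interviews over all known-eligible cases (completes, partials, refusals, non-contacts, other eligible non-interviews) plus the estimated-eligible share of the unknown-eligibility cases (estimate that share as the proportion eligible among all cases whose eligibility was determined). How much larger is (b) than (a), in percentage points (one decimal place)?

Top = 207 + 27 = 234
Denom = 207 + 27 + 45 + 88 + 26 + 133 = 526
RR2 = 234 / 526 = 0.4449
Determined eligible = 207 + 27 + 45 + 88 + 26 = 393
e = 393 / (393 + 159) = 393 / 552 = 0.7120
Estimated eligible among unknowns = 0.7120 × 133 = 94.70
Denom = 393 + 94.70 = 487.70
RR4 = 234 / 487.70 = 0.4798
Difference = 47.98 − 44.49 = 3.49 percentage points

3.5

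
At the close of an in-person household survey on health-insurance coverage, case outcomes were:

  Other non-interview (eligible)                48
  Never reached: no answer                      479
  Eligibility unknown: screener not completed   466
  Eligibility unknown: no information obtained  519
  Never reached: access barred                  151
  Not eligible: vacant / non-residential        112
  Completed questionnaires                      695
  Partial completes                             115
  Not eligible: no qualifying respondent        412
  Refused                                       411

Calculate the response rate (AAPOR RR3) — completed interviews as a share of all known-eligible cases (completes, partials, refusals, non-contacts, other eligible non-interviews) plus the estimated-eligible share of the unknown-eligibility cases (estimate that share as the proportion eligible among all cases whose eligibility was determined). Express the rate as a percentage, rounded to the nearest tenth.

Non-contacts = 479 + 151 = 630
Unknown if eligible = 466 + 519 = 985
Ineligible = 412 + 112 = 524
Num = 695
Known eligible = 695 + 115 + 411 + 630 + 48 = 1899
e = 1899 / (1899 + 524) = 1899 / 2423 = 0.7837
Eligible share of unknowns = 0.7837 × 985 = 771.94
Denominator = 1899 + 771.94 = 2670.94
RR3 = 695 / 2670.94 = 0.2602

26.0%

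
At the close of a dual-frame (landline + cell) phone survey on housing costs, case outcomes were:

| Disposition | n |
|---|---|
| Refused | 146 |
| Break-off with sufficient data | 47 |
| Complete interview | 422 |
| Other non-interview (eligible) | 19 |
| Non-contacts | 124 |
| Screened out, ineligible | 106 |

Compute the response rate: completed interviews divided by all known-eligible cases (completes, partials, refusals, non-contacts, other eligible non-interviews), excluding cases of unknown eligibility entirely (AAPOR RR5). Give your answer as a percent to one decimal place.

55.7%

Top = 422
Base = 422 + 47 + 146 + 124 + 19 = 758
RR5 = 422 / 758 = 0.5567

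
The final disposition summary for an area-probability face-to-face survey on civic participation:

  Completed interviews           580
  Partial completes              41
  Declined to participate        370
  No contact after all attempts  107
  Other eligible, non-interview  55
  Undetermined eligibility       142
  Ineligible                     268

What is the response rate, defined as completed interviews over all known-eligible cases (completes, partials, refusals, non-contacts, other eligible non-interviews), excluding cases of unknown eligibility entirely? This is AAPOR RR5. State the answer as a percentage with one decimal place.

50.3%

Numerator = 580
Base = 580 + 41 + 370 + 107 + 55 = 1153
RR5 = 580 / 1153 = 0.5030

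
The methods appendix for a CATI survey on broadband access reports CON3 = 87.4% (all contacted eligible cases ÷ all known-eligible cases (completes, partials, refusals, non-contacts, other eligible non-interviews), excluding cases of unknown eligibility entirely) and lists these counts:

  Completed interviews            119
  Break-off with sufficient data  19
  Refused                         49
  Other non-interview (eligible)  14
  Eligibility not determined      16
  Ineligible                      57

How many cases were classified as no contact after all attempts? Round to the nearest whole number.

29

Num = 119 + 19 + 49 + 14 = 201
CON3 = 201 / D = 0.874
D = 201 / 0.874 = 230.0
Other denominator terms total 201
no contact after all attempts = 230.0 − 201 ≈ 29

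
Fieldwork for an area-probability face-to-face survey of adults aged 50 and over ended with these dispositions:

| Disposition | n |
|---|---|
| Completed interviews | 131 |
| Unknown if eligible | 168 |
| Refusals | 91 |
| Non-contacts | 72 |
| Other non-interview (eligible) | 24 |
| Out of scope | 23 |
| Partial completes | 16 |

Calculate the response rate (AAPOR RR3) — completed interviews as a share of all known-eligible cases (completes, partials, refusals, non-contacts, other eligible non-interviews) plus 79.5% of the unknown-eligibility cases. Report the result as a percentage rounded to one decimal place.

Numerator = 131
Determined eligible = 131 + 16 + 91 + 72 + 24 = 334
Eligible share of unknowns = 0.7950 × 168 = 133.56
Denom = 334 + 133.56 = 467.56
RR3 = 131 / 467.56 = 0.2802

28.0%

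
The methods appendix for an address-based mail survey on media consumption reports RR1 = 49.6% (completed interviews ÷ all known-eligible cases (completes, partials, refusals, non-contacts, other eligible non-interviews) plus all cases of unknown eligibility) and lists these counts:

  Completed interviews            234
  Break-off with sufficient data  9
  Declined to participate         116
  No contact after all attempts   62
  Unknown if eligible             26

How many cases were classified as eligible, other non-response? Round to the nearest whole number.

25

RR1 = 234 / D = 0.496
D = 234 / 0.496 = 471.8
Other denominator terms total 447
eligible, other non-response = 471.8 − 447 ≈ 25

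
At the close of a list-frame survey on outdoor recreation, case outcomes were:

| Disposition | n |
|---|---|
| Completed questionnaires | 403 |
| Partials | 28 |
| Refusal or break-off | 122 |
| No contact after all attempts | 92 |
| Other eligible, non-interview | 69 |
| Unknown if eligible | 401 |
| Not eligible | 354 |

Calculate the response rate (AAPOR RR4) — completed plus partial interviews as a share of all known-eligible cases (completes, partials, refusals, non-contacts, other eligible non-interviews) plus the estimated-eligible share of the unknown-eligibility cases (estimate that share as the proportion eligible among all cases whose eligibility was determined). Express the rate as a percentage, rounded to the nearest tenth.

Num = 403 + 28 = 431
Known eligible = 403 + 28 + 122 + 92 + 69 = 714
e = 714 / (714 + 354) = 714 / 1068 = 0.6685
Estimated eligible among unknowns = 0.6685 × 401 = 268.07
Denominator = 714 + 268.07 = 982.07
RR4 = 431 / 982.07 = 0.4389

43.9%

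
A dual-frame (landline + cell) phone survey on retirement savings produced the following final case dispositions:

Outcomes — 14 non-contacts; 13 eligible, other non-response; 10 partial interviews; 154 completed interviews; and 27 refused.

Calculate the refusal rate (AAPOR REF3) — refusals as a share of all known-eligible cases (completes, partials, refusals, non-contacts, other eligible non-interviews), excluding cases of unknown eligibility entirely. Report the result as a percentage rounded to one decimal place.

Top → 27
Denom → 154 + 10 + 27 + 14 + 13 = 218
REF3 = 27 / 218 = 0.1239

12.4%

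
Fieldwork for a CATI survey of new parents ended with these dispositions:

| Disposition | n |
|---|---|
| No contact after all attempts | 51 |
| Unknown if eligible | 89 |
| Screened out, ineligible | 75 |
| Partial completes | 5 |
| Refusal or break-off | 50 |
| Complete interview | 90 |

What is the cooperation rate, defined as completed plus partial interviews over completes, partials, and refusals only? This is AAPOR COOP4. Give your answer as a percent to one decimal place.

65.5%

Num → 90 + 5 = 95
Denom → 90 + 5 + 50 = 145
COOP4 = 95 / 145 = 0.6552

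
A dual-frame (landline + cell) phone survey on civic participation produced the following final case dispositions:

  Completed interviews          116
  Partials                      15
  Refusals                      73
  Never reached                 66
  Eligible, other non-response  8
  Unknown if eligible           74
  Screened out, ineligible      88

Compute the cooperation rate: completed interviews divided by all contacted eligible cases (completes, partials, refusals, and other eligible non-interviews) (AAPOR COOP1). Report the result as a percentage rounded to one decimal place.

Numerator → 116
Denominator → 116 + 15 + 73 + 8 = 212
COOP1 = 116 / 212 = 0.5472

54.7%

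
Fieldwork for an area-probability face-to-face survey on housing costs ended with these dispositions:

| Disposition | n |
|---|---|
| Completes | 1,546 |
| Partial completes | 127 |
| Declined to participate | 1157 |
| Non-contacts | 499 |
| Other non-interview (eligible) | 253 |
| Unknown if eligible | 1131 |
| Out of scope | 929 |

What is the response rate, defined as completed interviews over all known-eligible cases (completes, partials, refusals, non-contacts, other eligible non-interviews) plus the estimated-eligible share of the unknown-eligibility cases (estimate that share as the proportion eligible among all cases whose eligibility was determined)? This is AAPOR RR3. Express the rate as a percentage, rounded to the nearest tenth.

34.5%

Numerator: 1546
Eligible (known): 1546 + 127 + 1157 + 499 + 253 = 3582
e = 3582 / (3582 + 929) = 3582 / 4511 = 0.7941
Estimated eligible among unknowns: 0.7941 × 1131 = 898.13
Base: 3582 + 898.13 = 4480.13
RR3 = 1546 / 4480.13 = 0.3451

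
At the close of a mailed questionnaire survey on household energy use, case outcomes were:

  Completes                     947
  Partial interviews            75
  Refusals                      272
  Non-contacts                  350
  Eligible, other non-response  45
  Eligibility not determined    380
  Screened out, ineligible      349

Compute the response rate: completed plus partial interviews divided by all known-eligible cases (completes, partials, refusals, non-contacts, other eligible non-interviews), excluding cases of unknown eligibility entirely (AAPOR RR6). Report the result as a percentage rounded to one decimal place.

Top → 947 + 75 = 1022
Denominator → 947 + 75 + 272 + 350 + 45 = 1689
RR6 = 1022 / 1689 = 0.6051

60.5%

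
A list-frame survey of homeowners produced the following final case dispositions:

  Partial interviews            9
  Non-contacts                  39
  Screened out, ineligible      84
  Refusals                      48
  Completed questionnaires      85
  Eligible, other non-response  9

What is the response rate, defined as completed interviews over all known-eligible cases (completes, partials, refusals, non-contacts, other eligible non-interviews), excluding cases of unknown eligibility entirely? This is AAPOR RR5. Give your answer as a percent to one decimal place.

44.7%

Num → 85
Base → 85 + 9 + 48 + 39 + 9 = 190
RR5 = 85 / 190 = 0.4474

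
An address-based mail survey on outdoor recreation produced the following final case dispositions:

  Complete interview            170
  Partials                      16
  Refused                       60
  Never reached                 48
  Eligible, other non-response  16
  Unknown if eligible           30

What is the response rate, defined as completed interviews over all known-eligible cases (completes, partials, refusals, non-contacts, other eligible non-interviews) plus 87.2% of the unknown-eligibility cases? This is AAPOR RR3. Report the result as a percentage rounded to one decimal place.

50.6%

Top: 170
Known eligible: 170 + 16 + 60 + 48 + 16 = 310
Eligible share of unknowns: 0.8720 × 30 = 26.16
Denom: 310 + 26.16 = 336.16
RR3 = 170 / 336.16 = 0.5057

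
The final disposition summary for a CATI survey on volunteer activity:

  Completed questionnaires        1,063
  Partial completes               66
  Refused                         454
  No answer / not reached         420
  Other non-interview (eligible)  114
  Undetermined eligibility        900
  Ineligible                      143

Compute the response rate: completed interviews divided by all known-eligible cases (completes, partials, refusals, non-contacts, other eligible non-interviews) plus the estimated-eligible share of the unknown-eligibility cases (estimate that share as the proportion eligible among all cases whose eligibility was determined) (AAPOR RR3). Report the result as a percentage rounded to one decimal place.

Num → 1063
Eligible (known) → 1063 + 66 + 454 + 420 + 114 = 2117
e = 2117 / (2117 + 143) = 2117 / 2260 = 0.9367
Estimated eligible among unknowns → 0.9367 × 900 = 843.03
Base → 2117 + 843.03 = 2960.03
RR3 = 1063 / 2960.03 = 0.3591

35.9%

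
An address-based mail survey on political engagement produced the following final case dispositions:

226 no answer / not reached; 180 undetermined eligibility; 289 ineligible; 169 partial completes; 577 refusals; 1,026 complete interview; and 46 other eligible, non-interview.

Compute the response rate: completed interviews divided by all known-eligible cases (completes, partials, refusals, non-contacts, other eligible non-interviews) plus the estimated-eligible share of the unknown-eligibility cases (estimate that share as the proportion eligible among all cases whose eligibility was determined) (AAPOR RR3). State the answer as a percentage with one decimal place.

46.6%

Numerator: 1026
Determined eligible: 1026 + 169 + 577 + 226 + 46 = 2044
e = 2044 / (2044 + 289) = 2044 / 2333 = 0.8761
Eligible share of unknowns: 0.8761 × 180 = 157.70
Denom: 2044 + 157.70 = 2201.70
RR3 = 1026 / 2201.70 = 0.4660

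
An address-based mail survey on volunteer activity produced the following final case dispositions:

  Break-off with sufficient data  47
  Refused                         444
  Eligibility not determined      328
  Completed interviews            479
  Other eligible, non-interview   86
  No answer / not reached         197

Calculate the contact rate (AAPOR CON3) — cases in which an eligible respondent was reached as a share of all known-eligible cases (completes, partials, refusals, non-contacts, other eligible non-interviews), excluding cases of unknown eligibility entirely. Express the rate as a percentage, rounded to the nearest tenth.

84.3%

Top = 479 + 47 + 444 + 86 = 1056
Denom = 479 + 47 + 444 + 197 + 86 = 1253
CON3 = 1056 / 1253 = 0.8428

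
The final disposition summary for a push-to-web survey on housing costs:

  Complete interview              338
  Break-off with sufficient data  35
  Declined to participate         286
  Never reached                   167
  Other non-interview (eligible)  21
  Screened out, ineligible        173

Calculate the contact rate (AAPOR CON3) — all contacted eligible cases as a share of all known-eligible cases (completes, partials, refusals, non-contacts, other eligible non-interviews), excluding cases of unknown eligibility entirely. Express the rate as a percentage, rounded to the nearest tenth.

80.3%

Numerator → 338 + 35 + 286 + 21 = 680
Denominator → 338 + 35 + 286 + 167 + 21 = 847
CON3 = 680 / 847 = 0.8028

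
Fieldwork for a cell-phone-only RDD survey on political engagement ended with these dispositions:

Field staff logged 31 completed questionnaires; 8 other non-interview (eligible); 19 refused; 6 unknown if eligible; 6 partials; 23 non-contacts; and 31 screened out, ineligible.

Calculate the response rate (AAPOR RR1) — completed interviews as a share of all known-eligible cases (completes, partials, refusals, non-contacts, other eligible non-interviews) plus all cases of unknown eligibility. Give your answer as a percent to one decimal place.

Numerator = 31
Base = 31 + 6 + 19 + 23 + 8 + 6 = 93
RR1 = 31 / 93 = 0.3333

33.3%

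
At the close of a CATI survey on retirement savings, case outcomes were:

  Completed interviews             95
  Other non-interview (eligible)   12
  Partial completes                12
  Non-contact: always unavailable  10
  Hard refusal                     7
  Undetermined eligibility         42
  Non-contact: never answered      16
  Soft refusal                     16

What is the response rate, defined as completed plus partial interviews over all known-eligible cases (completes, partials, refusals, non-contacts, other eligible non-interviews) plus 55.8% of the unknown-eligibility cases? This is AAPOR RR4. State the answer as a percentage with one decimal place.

55.9%

Refusal or break-off = 7 + 16 = 23
Non-contacts = 16 + 10 = 26
Num: 95 + 12 = 107
Eligible (known): 95 + 12 + 23 + 26 + 12 = 168
e × U: 0.5580 × 42 = 23.44
Denom: 168 + 23.44 = 191.44
RR4 = 107 / 191.44 = 0.5589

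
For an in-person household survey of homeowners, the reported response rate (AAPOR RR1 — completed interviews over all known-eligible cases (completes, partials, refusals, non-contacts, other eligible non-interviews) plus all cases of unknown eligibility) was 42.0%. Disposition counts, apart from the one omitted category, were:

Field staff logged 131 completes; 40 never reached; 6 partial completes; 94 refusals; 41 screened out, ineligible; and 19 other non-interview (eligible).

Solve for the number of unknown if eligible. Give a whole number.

RR1 = 131 / D = 0.420
D = 131 / 0.420 = 311.9
Remaining denominator categories sum to 290
unknown if eligible = 311.9 − 290 ≈ 22

22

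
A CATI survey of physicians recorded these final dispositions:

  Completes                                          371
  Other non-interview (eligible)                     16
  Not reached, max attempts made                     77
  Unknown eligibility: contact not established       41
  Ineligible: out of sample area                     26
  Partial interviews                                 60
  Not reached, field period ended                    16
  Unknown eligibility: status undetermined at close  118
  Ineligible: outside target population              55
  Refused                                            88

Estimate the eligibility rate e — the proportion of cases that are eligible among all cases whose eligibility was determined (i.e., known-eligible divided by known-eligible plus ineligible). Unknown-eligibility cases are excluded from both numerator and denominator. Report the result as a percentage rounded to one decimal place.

No answer / not reached = 16 + 77 = 93
Undetermined eligibility = 41 + 118 = 159
Screened out, ineligible = 55 + 26 = 81
Determined eligible = 371 + 60 + 88 + 93 + 16 = 628
e = 628 / (628 + 81) = 628 / 709 = 0.8858

88.6%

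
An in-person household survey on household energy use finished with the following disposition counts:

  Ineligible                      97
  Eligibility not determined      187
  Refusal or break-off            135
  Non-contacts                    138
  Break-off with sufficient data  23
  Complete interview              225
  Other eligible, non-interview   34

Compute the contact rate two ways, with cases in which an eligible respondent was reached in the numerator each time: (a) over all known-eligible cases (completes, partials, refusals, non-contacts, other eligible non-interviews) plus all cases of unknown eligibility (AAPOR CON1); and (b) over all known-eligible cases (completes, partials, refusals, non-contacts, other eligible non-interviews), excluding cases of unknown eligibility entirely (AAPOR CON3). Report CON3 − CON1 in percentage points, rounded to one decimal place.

18.9

Top: 225 + 23 + 135 + 34 = 417
Denominator: 225 + 23 + 135 + 138 + 34 + 187 = 742
CON1 = 417 / 742 = 0.5620
Denominator: 225 + 23 + 135 + 138 + 34 = 555
CON3 = 417 / 555 = 0.7514
Difference = 75.14 − 56.20 = 18.94 percentage points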